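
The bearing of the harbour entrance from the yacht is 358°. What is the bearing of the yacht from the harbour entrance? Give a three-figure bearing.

Back-bearing = 358° − 180° = 178°.

178°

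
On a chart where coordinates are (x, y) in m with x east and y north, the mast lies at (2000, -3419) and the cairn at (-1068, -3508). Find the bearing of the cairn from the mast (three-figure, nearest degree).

268°

Δeast = -1068 − 2000 = -3068.00; Δnorth = -3508 − -3419 = -89.00.
Bearing = atan2(Δeast, Δnorth) mod 360° = 268.34° ≈ 268°.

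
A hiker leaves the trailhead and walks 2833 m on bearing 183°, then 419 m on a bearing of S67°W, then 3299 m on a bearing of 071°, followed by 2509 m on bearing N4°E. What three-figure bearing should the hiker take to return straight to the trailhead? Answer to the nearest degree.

Leg 1 (183°, 2833 m): east 2833 sin 183° = -148.27, north 2833 cos 183° = -2829.12
Leg 2 (S67°W, 419 m): east 419 sin 247° = -385.69, north 419 cos 247° = -163.72
Leg 3 (071°, 3299 m): east 3299 sin 71° = 3119.27, north 3299 cos 71° = 1074.05
Leg 4 (N4°E, 2509 m): east 2509 sin 4° = 175.02, north 2509 cos 4° = 2502.89
Net displacement: 2760.33 east, 584.10 north. Direction back to start is (-2760.33, -584.10): bearing = atan2(-2760.33, -584.10) mod 360° = 258.05° ≈ 258°.

258°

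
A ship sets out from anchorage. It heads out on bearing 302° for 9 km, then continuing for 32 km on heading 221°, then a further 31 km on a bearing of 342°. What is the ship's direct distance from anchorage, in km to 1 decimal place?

Leg 1 (302°, 9 km): east 9 sin 302° = -7.63, north 9 cos 302° = 4.77
Leg 2 (221°, 32 km): east 32 sin 221° = -20.99, north 32 cos 221° = -24.15
Leg 3 (342°, 31 km): east 31 sin 342° = -9.58, north 31 cos 342° = 29.48
Net: -38.21 east, 10.10 north. Distance = √((-38.21)² + (10.10)²) = 39.519 km.

39.5 km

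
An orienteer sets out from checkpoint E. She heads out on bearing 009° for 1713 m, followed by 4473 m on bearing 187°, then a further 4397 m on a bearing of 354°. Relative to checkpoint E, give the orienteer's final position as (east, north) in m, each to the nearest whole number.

Leg 1 (009°, 1713 m): east 1713 sin 9° = 267.97, north 1713 cos 9° = 1691.91
Leg 2 (187°, 4473 m): east 4473 sin 187° = -545.12, north 4473 cos 187° = -4439.66
Leg 3 (354°, 4397 m): east 4397 sin 354° = -459.61, north 4397 cos 354° = 4372.91
Summing: -736.76 m east, 1625.16 m north → (-737, 1625).

(-737, 1625)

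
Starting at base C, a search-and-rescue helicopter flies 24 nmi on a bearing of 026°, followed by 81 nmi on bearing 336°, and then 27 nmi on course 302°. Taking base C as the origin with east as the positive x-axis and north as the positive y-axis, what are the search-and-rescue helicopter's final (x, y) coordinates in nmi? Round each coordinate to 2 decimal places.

(-45.32, 109.88)

Leg 1 (026°, 24 nmi): east 24 sin 26° = 10.52, north 24 cos 26° = 21.57
Leg 2 (336°, 81 nmi): east 81 sin 336° = -32.95, north 81 cos 336° = 74.00
Leg 3 (302°, 27 nmi): east 27 sin 302° = -22.90, north 27 cos 302° = 14.31
Summing: -45.32 nmi east, 109.88 nmi north → (-45.32, 109.88).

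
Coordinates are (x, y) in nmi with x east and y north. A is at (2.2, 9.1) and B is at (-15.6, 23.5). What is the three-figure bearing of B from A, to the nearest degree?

309°

Δeast = -15.6 − 2.2 = -17.80; Δnorth = 23.5 − 9.1 = 14.40.
Bearing = atan2(Δeast, Δnorth) mod 360° = 308.97° ≈ 309°.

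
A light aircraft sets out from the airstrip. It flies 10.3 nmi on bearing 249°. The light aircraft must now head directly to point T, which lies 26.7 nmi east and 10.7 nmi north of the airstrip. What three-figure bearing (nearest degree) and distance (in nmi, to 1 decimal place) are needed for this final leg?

068°, 39.1 nmi

Leg 1 (249°, 10.3 nmi): east 10.3 sin 249° = -9.62, north 10.3 cos 249° = -3.69
Current position: (-9.62, -3.69). Target: (26.7, 10.7). Remaining: Δeast = 36.32, Δnorth = 14.39.
Bearing = atan2(36.32, 14.39) mod 360° = 68.38°; distance = √((36.32)² + (14.39)²) = 39.063 nmi.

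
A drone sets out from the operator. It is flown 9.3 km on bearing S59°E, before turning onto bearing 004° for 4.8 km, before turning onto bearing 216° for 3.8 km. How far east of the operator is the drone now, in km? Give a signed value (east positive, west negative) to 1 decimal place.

Leg 1 (S59°E, 9.3 km): east 9.3 sin 121° = 7.97, north 9.3 cos 121° = -4.79
Leg 2 (004°, 4.8 km): east 4.8 sin 4° = 0.33, north 4.8 cos 4° = 4.79
Leg 3 (216°, 3.8 km): east 3.8 sin 216° = -2.23, north 3.8 cos 216° = -3.07
Net east component: 6.07 km.

6.1 km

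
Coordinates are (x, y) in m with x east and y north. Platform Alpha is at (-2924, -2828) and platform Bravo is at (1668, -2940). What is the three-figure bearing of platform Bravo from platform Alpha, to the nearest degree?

091°

Δeast = 1668 − -2924 = 4592.00; Δnorth = -2940 − -2828 = -112.00.
Bearing = atan2(Δeast, Δnorth) mod 360° = 91.40° ≈ 091°.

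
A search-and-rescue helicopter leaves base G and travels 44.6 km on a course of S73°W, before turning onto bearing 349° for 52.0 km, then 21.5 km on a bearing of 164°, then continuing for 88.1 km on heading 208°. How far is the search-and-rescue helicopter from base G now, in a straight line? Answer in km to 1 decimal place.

106.8 km

Leg 1 (S73°W, 44.6 km): east 44.6 sin 253° = -42.65, north 44.6 cos 253° = -13.04
Leg 2 (349°, 52.0 km): east 52.0 sin 349° = -9.92, north 52.0 cos 349° = 51.04
Leg 3 (164°, 21.5 km): east 21.5 sin 164° = 5.93, north 21.5 cos 164° = -20.67
Leg 4 (208°, 88.1 km): east 88.1 sin 208° = -41.36, north 88.1 cos 208° = -77.79
Net: -88.01 east, -60.45 north. Distance = √((-88.01)² + (-60.45)²) = 106.769 km.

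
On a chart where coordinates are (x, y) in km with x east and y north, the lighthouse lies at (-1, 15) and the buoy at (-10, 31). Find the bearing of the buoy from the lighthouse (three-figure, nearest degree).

Δeast = -10 − -1 = -9.00; Δnorth = 31 − 15 = 16.00.
Bearing = atan2(Δeast, Δnorth) mod 360° = 330.64° ≈ 331°.

331°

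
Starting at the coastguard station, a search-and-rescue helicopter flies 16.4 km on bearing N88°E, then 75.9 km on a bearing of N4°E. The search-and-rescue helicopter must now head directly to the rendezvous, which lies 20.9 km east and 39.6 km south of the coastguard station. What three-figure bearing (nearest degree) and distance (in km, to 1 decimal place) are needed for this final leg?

180°, 115.9 km

Leg 1 (N88°E, 16.4 km): east 16.4 sin 88° = 16.39, north 16.4 cos 88° = 0.57
Leg 2 (N4°E, 75.9 km): east 75.9 sin 4° = 5.29, north 75.9 cos 4° = 75.72
Current position: (21.68, 76.29). Target: (20.9, -39.6). Remaining: Δeast = -0.78, Δnorth = -115.89.
Bearing = atan2(-0.78, -115.89) mod 360° = 180.39°; distance = √((-0.78)² + (-115.89)²) = 115.890 km.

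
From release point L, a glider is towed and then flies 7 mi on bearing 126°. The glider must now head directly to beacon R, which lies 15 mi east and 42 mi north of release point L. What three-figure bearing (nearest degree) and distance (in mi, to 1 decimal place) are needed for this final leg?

Leg 1 (126°, 7 mi): east 7 sin 126° = 5.66, north 7 cos 126° = -4.11
Current position: (5.66, -4.11). Target: (15, 42). Remaining: Δeast = 9.34, Δnorth = 46.11.
Bearing = atan2(9.34, 46.11) mod 360° = 11.45°; distance = √((9.34)² + (46.11)²) = 47.050 mi.

011°, 47.1 mi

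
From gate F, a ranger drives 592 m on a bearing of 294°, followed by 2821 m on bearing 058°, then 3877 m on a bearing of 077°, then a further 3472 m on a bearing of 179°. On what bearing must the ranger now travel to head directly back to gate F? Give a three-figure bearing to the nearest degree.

279°

Leg 1 (294°, 592 m): east 592 sin 294° = -540.82, north 592 cos 294° = 240.79
Leg 2 (058°, 2821 m): east 2821 sin 58° = 2392.34, north 2821 cos 58° = 1494.90
Leg 3 (077°, 3877 m): east 3877 sin 77° = 3777.63, north 3877 cos 77° = 872.14
Leg 4 (179°, 3472 m): east 3472 sin 179° = 60.59, north 3472 cos 179° = -3471.47
Net displacement: 5689.75 east, -863.65 north. Direction back to start is (-5689.75, 863.65): bearing = atan2(-5689.75, 863.65) mod 360° = 278.63° ≈ 279°.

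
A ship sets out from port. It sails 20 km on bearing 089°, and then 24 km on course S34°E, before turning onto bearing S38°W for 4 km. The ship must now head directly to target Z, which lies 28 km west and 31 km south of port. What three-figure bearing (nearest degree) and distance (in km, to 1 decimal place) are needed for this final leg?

Leg 1 (089°, 20 km): east 20 sin 89° = 20.00, north 20 cos 89° = 0.35
Leg 2 (S34°E, 24 km): east 24 sin 146° = 13.42, north 24 cos 146° = -19.90
Leg 3 (S38°W, 4 km): east 4 sin 218° = -2.46, north 4 cos 218° = -3.15
Current position: (30.95, -22.70). Target: (-28, -31). Remaining: Δeast = -58.95, Δnorth = -8.30.
Bearing = atan2(-58.95, -8.30) mod 360° = 261.99°; distance = √((-58.95)² + (-8.30)²) = 59.536 km.

262°, 59.5 km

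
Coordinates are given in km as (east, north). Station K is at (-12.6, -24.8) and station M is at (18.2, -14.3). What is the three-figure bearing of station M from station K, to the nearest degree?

071°

Δeast = 18.2 − -12.6 = 30.80; Δnorth = -14.3 − -24.8 = 10.50.
Bearing = atan2(Δeast, Δnorth) mod 360° = 71.18° ≈ 071°.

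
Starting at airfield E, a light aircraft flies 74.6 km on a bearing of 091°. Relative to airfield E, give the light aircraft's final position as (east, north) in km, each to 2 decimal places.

(74.59, -1.30)

Leg 1 (091°, 74.6 km): east 74.6 sin 91° = 74.59, north 74.6 cos 91° = -1.30
Summing: 74.59 km east, -1.30 km north → (74.59, -1.30).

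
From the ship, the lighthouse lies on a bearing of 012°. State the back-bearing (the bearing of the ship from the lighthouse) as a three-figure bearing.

Back-bearing = 012° + 180° = 192°.

192°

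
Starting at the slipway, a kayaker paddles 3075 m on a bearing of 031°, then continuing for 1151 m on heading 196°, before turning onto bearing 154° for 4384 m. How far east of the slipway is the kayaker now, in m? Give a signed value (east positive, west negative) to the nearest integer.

Leg 1 (031°, 3075 m): east 3075 sin 31° = 1583.74, north 3075 cos 31° = 2635.79
Leg 2 (196°, 1151 m): east 1151 sin 196° = -317.26, north 1151 cos 196° = -1106.41
Leg 3 (154°, 4384 m): east 4384 sin 154° = 1921.82, north 4384 cos 154° = -3940.31
Net east component: 3188.30 m.

3188 m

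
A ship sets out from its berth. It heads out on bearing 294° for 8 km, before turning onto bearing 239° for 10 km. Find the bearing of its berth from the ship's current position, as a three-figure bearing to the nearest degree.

Leg 1 (294°, 8 km): east 8 sin 294° = -7.31, north 8 cos 294° = 3.25
Leg 2 (239°, 10 km): east 10 sin 239° = -8.57, north 10 cos 239° = -5.15
Net displacement: -15.88 east, -1.90 north. Direction back to start is (15.88, 1.90): bearing = atan2(15.88, 1.90) mod 360° = 83.19° ≈ 083°.

083°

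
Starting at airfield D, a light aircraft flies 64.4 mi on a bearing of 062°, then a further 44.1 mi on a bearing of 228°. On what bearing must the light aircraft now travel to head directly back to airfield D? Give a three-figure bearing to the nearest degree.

268°

Leg 1 (062°, 64.4 mi): east 64.4 sin 62° = 56.86, north 64.4 cos 62° = 30.23
Leg 2 (228°, 44.1 mi): east 44.1 sin 228° = -32.77, north 44.1 cos 228° = -29.51
Net displacement: 24.09 east, 0.73 north. Direction back to start is (-24.09, -0.73): bearing = atan2(-24.09, -0.73) mod 360° = 268.28° ≈ 268°.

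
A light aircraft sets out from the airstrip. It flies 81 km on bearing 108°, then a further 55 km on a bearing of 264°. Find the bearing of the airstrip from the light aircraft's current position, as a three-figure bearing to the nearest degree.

Leg 1 (108°, 81 km): east 81 sin 108° = 77.04, north 81 cos 108° = -25.03
Leg 2 (264°, 55 km): east 55 sin 264° = -54.70, north 55 cos 264° = -5.75
Net displacement: 22.34 east, -30.78 north. Direction back to start is (-22.34, 30.78): bearing = atan2(-22.34, 30.78) mod 360° = 324.03° ≈ 324°.

324°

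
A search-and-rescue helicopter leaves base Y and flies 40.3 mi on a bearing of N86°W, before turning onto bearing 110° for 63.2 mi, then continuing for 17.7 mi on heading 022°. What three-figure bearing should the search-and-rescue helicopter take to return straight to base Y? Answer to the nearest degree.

Leg 1 (N86°W, 40.3 mi): east 40.3 sin 274° = -40.20, north 40.3 cos 274° = 2.81
Leg 2 (110°, 63.2 mi): east 63.2 sin 110° = 59.39, north 63.2 cos 110° = -21.62
Leg 3 (022°, 17.7 mi): east 17.7 sin 22° = 6.63, north 17.7 cos 22° = 16.41
Net displacement: 25.82 east, -2.39 north. Direction back to start is (-25.82, 2.39): bearing = atan2(-25.82, 2.39) mod 360° = 275.30° ≈ 275°.

275°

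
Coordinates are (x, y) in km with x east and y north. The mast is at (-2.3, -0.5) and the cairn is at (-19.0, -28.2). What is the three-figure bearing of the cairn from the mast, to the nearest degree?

211°

Δeast = -19.0 − -2.3 = -16.70; Δnorth = -28.2 − -0.5 = -27.70.
Bearing = atan2(Δeast, Δnorth) mod 360° = 211.09° ≈ 211°.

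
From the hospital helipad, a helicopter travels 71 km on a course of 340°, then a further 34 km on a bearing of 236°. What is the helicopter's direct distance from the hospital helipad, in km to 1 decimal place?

70.9 km

Leg 1 (340°, 71 km): east 71 sin 340° = -24.28, north 71 cos 340° = 66.72
Leg 2 (236°, 34 km): east 34 sin 236° = -28.19, north 34 cos 236° = -19.01
Net: -52.47 east, 47.71 north. Distance = √((-52.47)² + (47.71)²) = 70.915 km.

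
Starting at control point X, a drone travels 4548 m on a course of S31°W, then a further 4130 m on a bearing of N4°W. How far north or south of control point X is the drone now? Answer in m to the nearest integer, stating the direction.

222 m north

Leg 1 (S31°W, 4548 m): east 4548 sin 211° = -2342.39, north 4548 cos 211° = -3898.40
Leg 2 (N4°W, 4130 m): east 4130 sin 356° = -288.09, north 4130 cos 356° = 4119.94
Net north component: 221.54 m.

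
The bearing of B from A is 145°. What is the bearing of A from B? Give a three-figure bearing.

Back-bearing = 145° + 180° = 325°.

325°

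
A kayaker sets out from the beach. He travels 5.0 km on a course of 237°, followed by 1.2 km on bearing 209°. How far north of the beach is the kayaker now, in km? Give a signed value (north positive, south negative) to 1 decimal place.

-3.8 km

Leg 1 (237°, 5.0 km): east 5.0 sin 237° = -4.19, north 5.0 cos 237° = -2.72
Leg 2 (209°, 1.2 km): east 1.2 sin 209° = -0.58, north 1.2 cos 209° = -1.05
Net north component: -3.77 km.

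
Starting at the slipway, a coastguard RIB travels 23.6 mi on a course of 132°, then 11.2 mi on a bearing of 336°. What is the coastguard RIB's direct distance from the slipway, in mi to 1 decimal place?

Leg 1 (132°, 23.6 mi): east 23.6 sin 132° = 17.54, north 23.6 cos 132° = -15.79
Leg 2 (336°, 11.2 mi): east 11.2 sin 336° = -4.56, north 11.2 cos 336° = 10.23
Net: 12.98 east, -5.56 north. Distance = √((12.98)² + (-5.56)²) = 14.123 mi.

14.1 mi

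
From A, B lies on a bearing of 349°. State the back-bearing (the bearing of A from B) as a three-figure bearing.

169°

Back-bearing = 349° − 180° = 169°.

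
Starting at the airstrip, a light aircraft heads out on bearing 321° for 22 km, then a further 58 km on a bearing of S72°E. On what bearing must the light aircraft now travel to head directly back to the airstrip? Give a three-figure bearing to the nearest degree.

271°

Leg 1 (321°, 22 km): east 22 sin 321° = -13.85, north 22 cos 321° = 17.10
Leg 2 (S72°E, 58 km): east 58 sin 108° = 55.16, north 58 cos 108° = -17.92
Net displacement: 41.32 east, -0.83 north. Direction back to start is (-41.32, 0.83): bearing = atan2(-41.32, 0.83) mod 360° = 271.15° ≈ 271°.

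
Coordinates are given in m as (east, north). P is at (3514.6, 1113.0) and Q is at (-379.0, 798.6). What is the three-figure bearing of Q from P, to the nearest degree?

Δeast = -379.0 − 3514.6 = -3893.60; Δnorth = 798.6 − 1113.0 = -314.40.
Bearing = atan2(Δeast, Δnorth) mod 360° = 265.38° ≈ 265°.

265°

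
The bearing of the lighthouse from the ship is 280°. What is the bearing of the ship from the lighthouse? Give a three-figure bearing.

Back-bearing = 280° − 180° = 100°.

100°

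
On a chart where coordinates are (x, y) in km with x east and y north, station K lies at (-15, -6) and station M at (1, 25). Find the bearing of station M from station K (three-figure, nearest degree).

027°

Δeast = 1 − -15 = 16.00; Δnorth = 25 − -6 = 31.00.
Bearing = atan2(Δeast, Δnorth) mod 360° = 27.30° ≈ 027°.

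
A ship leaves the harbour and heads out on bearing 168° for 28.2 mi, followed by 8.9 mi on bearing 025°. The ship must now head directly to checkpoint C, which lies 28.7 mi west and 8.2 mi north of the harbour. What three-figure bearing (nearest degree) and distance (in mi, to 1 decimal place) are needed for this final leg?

306°, 47.3 mi

Leg 1 (168°, 28.2 mi): east 28.2 sin 168° = 5.86, north 28.2 cos 168° = -27.58
Leg 2 (025°, 8.9 mi): east 8.9 sin 25° = 3.76, north 8.9 cos 25° = 8.07
Current position: (9.62, -19.52). Target: (-28.7, 8.2). Remaining: Δeast = -38.32, Δnorth = 27.72.
Bearing = atan2(-38.32, 27.72) mod 360° = 305.88°; distance = √((-38.32)² + (27.72)²) = 47.297 mi.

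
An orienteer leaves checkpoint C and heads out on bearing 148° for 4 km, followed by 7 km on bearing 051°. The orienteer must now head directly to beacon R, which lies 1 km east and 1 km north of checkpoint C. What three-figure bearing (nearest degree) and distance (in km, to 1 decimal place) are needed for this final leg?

Leg 1 (148°, 4 km): east 4 sin 148° = 2.12, north 4 cos 148° = -3.39
Leg 2 (051°, 7 km): east 7 sin 51° = 5.44, north 7 cos 51° = 4.41
Current position: (7.56, 1.01). Target: (1, 1). Remaining: Δeast = -6.56, Δnorth = -0.01.
Bearing = atan2(-6.56, -0.01) mod 360° = 269.89°; distance = √((-6.56)² + (-0.01)²) = 6.560 km.

270°, 6.6 km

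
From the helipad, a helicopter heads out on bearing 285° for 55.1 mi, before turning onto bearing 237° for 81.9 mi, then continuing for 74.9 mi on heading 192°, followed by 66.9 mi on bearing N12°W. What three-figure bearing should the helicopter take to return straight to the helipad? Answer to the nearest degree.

076°

Leg 1 (285°, 55.1 mi): east 55.1 sin 285° = -53.22, north 55.1 cos 285° = 14.26
Leg 2 (237°, 81.9 mi): east 81.9 sin 237° = -68.69, north 81.9 cos 237° = -44.61
Leg 3 (192°, 74.9 mi): east 74.9 sin 192° = -15.57, north 74.9 cos 192° = -73.26
Leg 4 (N12°W, 66.9 mi): east 66.9 sin 348° = -13.91, north 66.9 cos 348° = 65.44
Net displacement: -151.39 east, -38.17 north. Direction back to start is (151.39, 38.17): bearing = atan2(151.39, 38.17) mod 360° = 75.85° ≈ 076°.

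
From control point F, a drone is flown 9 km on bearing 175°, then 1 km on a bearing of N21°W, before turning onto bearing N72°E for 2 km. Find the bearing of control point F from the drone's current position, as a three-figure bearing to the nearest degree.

343°

Leg 1 (175°, 9 km): east 9 sin 175° = 0.78, north 9 cos 175° = -8.97
Leg 2 (N21°W, 1 km): east 1 sin 339° = -0.36, north 1 cos 339° = 0.93
Leg 3 (N72°E, 2 km): east 2 sin 72° = 1.90, north 2 cos 72° = 0.62
Net displacement: 2.33 east, -7.41 north. Direction back to start is (-2.33, 7.41): bearing = atan2(-2.33, 7.41) mod 360° = 342.57° ≈ 343°.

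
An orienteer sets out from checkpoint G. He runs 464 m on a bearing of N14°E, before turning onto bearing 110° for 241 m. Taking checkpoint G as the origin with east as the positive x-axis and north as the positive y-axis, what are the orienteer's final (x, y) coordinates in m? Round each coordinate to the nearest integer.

(339, 368)

Leg 1 (N14°E, 464 m): east 464 sin 14° = 112.25, north 464 cos 14° = 450.22
Leg 2 (110°, 241 m): east 241 sin 110° = 226.47, north 241 cos 110° = -82.43
Summing: 338.72 m east, 367.79 m north → (339, 368).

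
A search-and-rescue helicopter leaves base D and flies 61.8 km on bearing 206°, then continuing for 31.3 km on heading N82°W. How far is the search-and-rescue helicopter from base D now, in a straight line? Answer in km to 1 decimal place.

Leg 1 (206°, 61.8 km): east 61.8 sin 206° = -27.09, north 61.8 cos 206° = -55.55
Leg 2 (N82°W, 31.3 km): east 31.3 sin 278° = -31.00, north 31.3 cos 278° = 4.36
Net: -58.09 east, -51.19 north. Distance = √((-58.09)² + (-51.19)²) = 77.424 km.

77.4 km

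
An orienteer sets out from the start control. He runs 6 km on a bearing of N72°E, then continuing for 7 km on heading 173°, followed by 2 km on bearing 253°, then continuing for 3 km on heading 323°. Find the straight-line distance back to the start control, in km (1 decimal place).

Leg 1 (N72°E, 6 km): east 6 sin 72° = 5.71, north 6 cos 72° = 1.85
Leg 2 (173°, 7 km): east 7 sin 173° = 0.85, north 7 cos 173° = -6.95
Leg 3 (253°, 2 km): east 2 sin 253° = -1.91, north 2 cos 253° = -0.58
Leg 4 (323°, 3 km): east 3 sin 323° = -1.81, north 3 cos 323° = 2.40
Net: 2.84 east, -3.28 north. Distance = √((2.84)² + (-3.28)²) = 4.341 km.

4.3 km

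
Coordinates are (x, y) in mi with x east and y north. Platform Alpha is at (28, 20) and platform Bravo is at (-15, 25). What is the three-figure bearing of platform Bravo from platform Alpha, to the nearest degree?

277°

Δeast = -15 − 28 = -43.00; Δnorth = 25 − 20 = 5.00.
Bearing = atan2(Δeast, Δnorth) mod 360° = 276.63° ≈ 277°.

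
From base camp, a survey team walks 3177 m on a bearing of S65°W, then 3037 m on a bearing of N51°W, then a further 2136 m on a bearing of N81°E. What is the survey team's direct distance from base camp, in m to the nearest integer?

Leg 1 (S65°W, 3177 m): east 3177 sin 245° = -2879.34, north 3177 cos 245° = -1342.66
Leg 2 (N51°W, 3037 m): east 3037 sin 309° = -2360.19, north 3037 cos 309° = 1911.25
Leg 3 (N81°E, 2136 m): east 2136 sin 81° = 2109.70, north 2136 cos 81° = 334.14
Net: -3129.83 east, 902.73 north. Distance = √((-3129.83)² + (902.73)²) = 3257.416 m.

3257 m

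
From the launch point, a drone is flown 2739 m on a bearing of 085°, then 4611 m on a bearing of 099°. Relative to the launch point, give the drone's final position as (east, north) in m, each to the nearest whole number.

(7283, -483)

Leg 1 (085°, 2739 m): east 2739 sin 85° = 2728.58, north 2739 cos 85° = 238.72
Leg 2 (099°, 4611 m): east 4611 sin 99° = 4554.23, north 4611 cos 99° = -721.32
Summing: 7282.81 m east, -482.60 m north → (7283, -483).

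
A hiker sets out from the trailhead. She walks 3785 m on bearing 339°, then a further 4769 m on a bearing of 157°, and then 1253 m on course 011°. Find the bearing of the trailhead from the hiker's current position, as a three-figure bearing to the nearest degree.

Leg 1 (339°, 3785 m): east 3785 sin 339° = -1356.42, north 3785 cos 339° = 3533.60
Leg 2 (157°, 4769 m): east 4769 sin 157° = 1863.40, north 4769 cos 157° = -4389.89
Leg 3 (011°, 1253 m): east 1253 sin 11° = 239.08, north 1253 cos 11° = 1229.98
Net displacement: 746.06 east, 373.69 north. Direction back to start is (-746.06, -373.69): bearing = atan2(-746.06, -373.69) mod 360° = 243.39° ≈ 243°.

243°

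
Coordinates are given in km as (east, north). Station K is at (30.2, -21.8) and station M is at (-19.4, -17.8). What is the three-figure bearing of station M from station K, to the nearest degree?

Δeast = -19.4 − 30.2 = -49.60; Δnorth = -17.8 − -21.8 = 4.00.
Bearing = atan2(Δeast, Δnorth) mod 360° = 274.61° ≈ 275°.

275°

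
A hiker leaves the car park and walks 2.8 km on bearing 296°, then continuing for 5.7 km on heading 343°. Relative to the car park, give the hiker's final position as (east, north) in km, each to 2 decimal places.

Leg 1 (296°, 2.8 km): east 2.8 sin 296° = -2.52, north 2.8 cos 296° = 1.23
Leg 2 (343°, 5.7 km): east 5.7 sin 343° = -1.67, north 5.7 cos 343° = 5.45
Summing: -4.18 km east, 6.68 km north → (-4.18, 6.68).

(-4.18, 6.68)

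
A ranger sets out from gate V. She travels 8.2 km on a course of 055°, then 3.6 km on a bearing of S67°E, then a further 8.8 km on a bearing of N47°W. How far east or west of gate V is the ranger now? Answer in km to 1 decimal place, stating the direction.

Leg 1 (055°, 8.2 km): east 8.2 sin 55° = 6.72, north 8.2 cos 55° = 4.70
Leg 2 (S67°E, 3.6 km): east 3.6 sin 113° = 3.31, north 3.6 cos 113° = -1.41
Leg 3 (N47°W, 8.8 km): east 8.8 sin 313° = -6.44, north 8.8 cos 313° = 6.00
Net east component: 3.59 km.

3.6 km east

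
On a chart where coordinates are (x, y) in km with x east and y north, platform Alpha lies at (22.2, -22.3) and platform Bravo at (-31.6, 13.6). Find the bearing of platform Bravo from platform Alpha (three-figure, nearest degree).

304°

Δeast = -31.6 − 22.2 = -53.80; Δnorth = 13.6 − -22.3 = 35.90.
Bearing = atan2(Δeast, Δnorth) mod 360° = 303.71° ≈ 304°.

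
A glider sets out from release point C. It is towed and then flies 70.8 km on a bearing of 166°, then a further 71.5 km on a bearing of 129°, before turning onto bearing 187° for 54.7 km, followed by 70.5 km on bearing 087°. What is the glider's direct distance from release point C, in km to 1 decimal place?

213.6 km

Leg 1 (166°, 70.8 km): east 70.8 sin 166° = 17.13, north 70.8 cos 166° = -68.70
Leg 2 (129°, 71.5 km): east 71.5 sin 129° = 55.57, north 71.5 cos 129° = -45.00
Leg 3 (187°, 54.7 km): east 54.7 sin 187° = -6.67, north 54.7 cos 187° = -54.29
Leg 4 (087°, 70.5 km): east 70.5 sin 87° = 70.40, north 70.5 cos 87° = 3.69
Net: 136.43 east, -164.30 north. Distance = √((136.43)² + (-164.30)²) = 213.557 km.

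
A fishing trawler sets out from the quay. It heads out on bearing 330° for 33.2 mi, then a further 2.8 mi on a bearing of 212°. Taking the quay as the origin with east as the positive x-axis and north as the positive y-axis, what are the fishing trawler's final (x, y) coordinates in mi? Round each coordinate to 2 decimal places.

Leg 1 (330°, 33.2 mi): east 33.2 sin 330° = -16.60, north 33.2 cos 330° = 28.75
Leg 2 (212°, 2.8 mi): east 2.8 sin 212° = -1.48, north 2.8 cos 212° = -2.37
Summing: -18.08 mi east, 26.38 mi north → (-18.08, 26.38).

(-18.08, 26.38)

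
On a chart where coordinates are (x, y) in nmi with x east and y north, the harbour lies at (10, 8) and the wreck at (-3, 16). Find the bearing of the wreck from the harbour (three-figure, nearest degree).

302°

Δeast = -3 − 10 = -13.00; Δnorth = 16 − 8 = 8.00.
Bearing = atan2(Δeast, Δnorth) mod 360° = 301.61° ≈ 302°.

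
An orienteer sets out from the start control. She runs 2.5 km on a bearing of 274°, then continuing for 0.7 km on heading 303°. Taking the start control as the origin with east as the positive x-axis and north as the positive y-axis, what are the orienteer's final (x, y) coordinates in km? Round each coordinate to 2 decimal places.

Leg 1 (274°, 2.5 km): east 2.5 sin 274° = -2.49, north 2.5 cos 274° = 0.17
Leg 2 (303°, 0.7 km): east 0.7 sin 303° = -0.59, north 0.7 cos 303° = 0.38
Summing: -3.08 km east, 0.56 km north → (-3.08, 0.56).

(-3.08, 0.56)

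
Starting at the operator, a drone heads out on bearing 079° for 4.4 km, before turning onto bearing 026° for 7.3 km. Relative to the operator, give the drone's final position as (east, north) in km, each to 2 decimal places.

(7.52, 7.40)

Leg 1 (079°, 4.4 km): east 4.4 sin 79° = 4.32, north 4.4 cos 79° = 0.84
Leg 2 (026°, 7.3 km): east 7.3 sin 26° = 3.20, north 7.3 cos 26° = 6.56
Summing: 7.52 km east, 7.40 km north → (7.52, 7.40).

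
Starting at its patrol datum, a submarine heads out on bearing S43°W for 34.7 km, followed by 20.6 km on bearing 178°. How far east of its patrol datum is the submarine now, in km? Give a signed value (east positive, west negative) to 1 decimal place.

-22.9 km

Leg 1 (S43°W, 34.7 km): east 34.7 sin 223° = -23.67, north 34.7 cos 223° = -25.38
Leg 2 (178°, 20.6 km): east 20.6 sin 178° = 0.72, north 20.6 cos 178° = -20.59
Net east component: -22.95 km.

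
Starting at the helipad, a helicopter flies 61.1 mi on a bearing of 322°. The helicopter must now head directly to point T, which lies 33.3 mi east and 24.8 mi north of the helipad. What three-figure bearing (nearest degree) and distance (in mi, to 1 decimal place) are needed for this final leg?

Leg 1 (322°, 61.1 mi): east 61.1 sin 322° = -37.62, north 61.1 cos 322° = 48.15
Current position: (-37.62, 48.15). Target: (33.3, 24.8). Remaining: Δeast = 70.92, Δnorth = -23.35.
Bearing = atan2(70.92, -23.35) mod 360° = 108.22°; distance = √((70.92)² + (-23.35)²) = 74.661 mi.

108°, 74.7 mi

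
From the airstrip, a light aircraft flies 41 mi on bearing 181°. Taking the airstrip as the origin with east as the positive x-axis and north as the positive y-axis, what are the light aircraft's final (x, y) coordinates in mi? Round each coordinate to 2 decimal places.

(-0.72, -40.99)

Leg 1 (181°, 41 mi): east 41 sin 181° = -0.72, north 41 cos 181° = -40.99
Summing: -0.72 mi east, -40.99 mi north → (-0.72, -40.99).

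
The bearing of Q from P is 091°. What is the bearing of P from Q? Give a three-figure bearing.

Back-bearing = 091° + 180° = 271°.

271°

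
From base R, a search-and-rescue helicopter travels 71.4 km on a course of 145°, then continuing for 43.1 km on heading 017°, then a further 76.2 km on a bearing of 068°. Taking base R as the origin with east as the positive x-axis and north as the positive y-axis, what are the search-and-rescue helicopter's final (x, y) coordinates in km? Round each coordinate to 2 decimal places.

Leg 1 (145°, 71.4 km): east 71.4 sin 145° = 40.95, north 71.4 cos 145° = -58.49
Leg 2 (017°, 43.1 km): east 43.1 sin 17° = 12.60, north 43.1 cos 17° = 41.22
Leg 3 (068°, 76.2 km): east 76.2 sin 68° = 70.65, north 76.2 cos 68° = 28.55
Summing: 124.21 km east, 11.27 km north → (124.21, 11.27).

(124.21, 11.27)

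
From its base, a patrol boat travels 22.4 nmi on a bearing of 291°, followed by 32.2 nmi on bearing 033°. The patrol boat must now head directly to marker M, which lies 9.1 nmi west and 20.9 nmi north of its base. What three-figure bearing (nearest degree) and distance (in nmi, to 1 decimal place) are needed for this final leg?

202°, 15.2 nmi

Leg 1 (291°, 22.4 nmi): east 22.4 sin 291° = -20.91, north 22.4 cos 291° = 8.03
Leg 2 (033°, 32.2 nmi): east 32.2 sin 33° = 17.54, north 32.2 cos 33° = 27.01
Current position: (-3.37, 35.03). Target: (-9.1, 20.9). Remaining: Δeast = -5.73, Δnorth = -14.13.
Bearing = atan2(-5.73, -14.13) mod 360° = 202.05°; distance = √((-5.73)² + (-14.13)²) = 15.248 nmi.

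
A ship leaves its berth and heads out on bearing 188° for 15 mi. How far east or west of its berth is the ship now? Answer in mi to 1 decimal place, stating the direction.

2.1 mi west

Leg 1 (188°, 15 mi): east 15 sin 188° = -2.09, north 15 cos 188° = -14.85
Net east component: -2.09 mi.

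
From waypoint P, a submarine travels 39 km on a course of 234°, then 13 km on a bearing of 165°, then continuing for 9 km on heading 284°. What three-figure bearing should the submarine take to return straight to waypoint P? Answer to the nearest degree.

Leg 1 (234°, 39 km): east 39 sin 234° = -31.55, north 39 cos 234° = -22.92
Leg 2 (165°, 13 km): east 13 sin 165° = 3.36, north 13 cos 165° = -12.56
Leg 3 (284°, 9 km): east 9 sin 284° = -8.73, north 9 cos 284° = 2.18
Net displacement: -36.92 east, -33.30 north. Direction back to start is (36.92, 33.30): bearing = atan2(36.92, 33.30) mod 360° = 47.95° ≈ 048°.

048°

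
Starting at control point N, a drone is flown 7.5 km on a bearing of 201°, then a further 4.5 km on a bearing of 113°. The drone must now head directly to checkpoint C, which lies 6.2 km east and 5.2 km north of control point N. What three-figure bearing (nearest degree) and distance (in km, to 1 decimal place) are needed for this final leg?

019°, 14.7 km

Leg 1 (201°, 7.5 km): east 7.5 sin 201° = -2.69, north 7.5 cos 201° = -7.00
Leg 2 (113°, 4.5 km): east 4.5 sin 113° = 4.14, north 4.5 cos 113° = -1.76
Current position: (1.45, -8.76). Target: (6.2, 5.2). Remaining: Δeast = 4.75, Δnorth = 13.96.
Bearing = atan2(4.75, 13.96) mod 360° = 18.77°; distance = √((4.75)² + (13.96)²) = 14.745 km.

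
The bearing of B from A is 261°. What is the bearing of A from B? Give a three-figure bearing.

Back-bearing = 261° − 180° = 081°.

081°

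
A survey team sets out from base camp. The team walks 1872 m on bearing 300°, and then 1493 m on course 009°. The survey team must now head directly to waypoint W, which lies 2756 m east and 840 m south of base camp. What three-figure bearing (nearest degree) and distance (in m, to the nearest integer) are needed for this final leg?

Leg 1 (300°, 1872 m): east 1872 sin 300° = -1621.20, north 1872 cos 300° = 936.00
Leg 2 (009°, 1493 m): east 1493 sin 9° = 233.56, north 1493 cos 9° = 1474.62
Current position: (-1387.64, 2410.62). Target: (2756, -840). Remaining: Δeast = 4143.64, Δnorth = -3250.62.
Bearing = atan2(4143.64, -3250.62) mod 360° = 128.11°; distance = √((4143.64)² + (-3250.62)²) = 5266.526 m.

128°, 5267 m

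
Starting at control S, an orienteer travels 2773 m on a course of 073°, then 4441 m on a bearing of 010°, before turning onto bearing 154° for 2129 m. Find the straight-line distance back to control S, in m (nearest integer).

5447 m

Leg 1 (073°, 2773 m): east 2773 sin 73° = 2651.83, north 2773 cos 73° = 810.75
Leg 2 (010°, 4441 m): east 4441 sin 10° = 771.17, north 4441 cos 10° = 4373.53
Leg 3 (154°, 2129 m): east 2129 sin 154° = 933.29, north 2129 cos 154° = -1913.53
Net: 4356.30 east, 3270.75 north. Distance = √((4356.30)² + (3270.75)²) = 5447.485 m.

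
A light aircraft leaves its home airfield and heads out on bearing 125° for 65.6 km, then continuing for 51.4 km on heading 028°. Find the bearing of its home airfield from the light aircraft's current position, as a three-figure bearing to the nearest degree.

264°

Leg 1 (125°, 65.6 km): east 65.6 sin 125° = 53.74, north 65.6 cos 125° = -37.63
Leg 2 (028°, 51.4 km): east 51.4 sin 28° = 24.13, north 51.4 cos 28° = 45.38
Net displacement: 77.87 east, 7.76 north. Direction back to start is (-77.87, -7.76): bearing = atan2(-77.87, -7.76) mod 360° = 264.31° ≈ 264°.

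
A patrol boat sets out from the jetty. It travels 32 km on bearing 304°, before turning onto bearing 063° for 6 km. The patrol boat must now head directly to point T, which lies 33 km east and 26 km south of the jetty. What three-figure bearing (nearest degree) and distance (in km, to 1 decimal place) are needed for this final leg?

Leg 1 (304°, 32 km): east 32 sin 304° = -26.53, north 32 cos 304° = 17.89
Leg 2 (063°, 6 km): east 6 sin 63° = 5.35, north 6 cos 63° = 2.72
Current position: (-21.18, 20.62). Target: (33, -26). Remaining: Δeast = 54.18, Δnorth = -46.62.
Bearing = atan2(54.18, -46.62) mod 360° = 130.71°; distance = √((54.18)² + (-46.62)²) = 71.478 km.

131°, 71.5 km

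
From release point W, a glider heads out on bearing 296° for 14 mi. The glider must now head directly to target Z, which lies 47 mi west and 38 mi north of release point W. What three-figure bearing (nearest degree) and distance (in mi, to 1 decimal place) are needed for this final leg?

313°, 46.9 mi

Leg 1 (296°, 14 mi): east 14 sin 296° = -12.58, north 14 cos 296° = 6.14
Current position: (-12.58, 6.14). Target: (-47, 38). Remaining: Δeast = -34.42, Δnorth = 31.86.
Bearing = atan2(-34.42, 31.86) mod 360° = 312.79°; distance = √((-34.42)² + (31.86)²) = 46.902 mi.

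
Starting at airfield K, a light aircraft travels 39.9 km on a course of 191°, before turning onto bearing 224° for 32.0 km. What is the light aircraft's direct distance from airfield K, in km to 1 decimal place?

69.0 km

Leg 1 (191°, 39.9 km): east 39.9 sin 191° = -7.61, north 39.9 cos 191° = -39.17
Leg 2 (224°, 32.0 km): east 32.0 sin 224° = -22.23, north 32.0 cos 224° = -23.02
Net: -29.84 east, -62.19 north. Distance = √((-29.84)² + (-62.19)²) = 68.976 km.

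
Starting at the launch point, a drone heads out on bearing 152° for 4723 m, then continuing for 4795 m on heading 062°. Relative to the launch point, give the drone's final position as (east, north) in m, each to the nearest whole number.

(6451, -1919)

Leg 1 (152°, 4723 m): east 4723 sin 152° = 2217.31, north 4723 cos 152° = -4170.16
Leg 2 (062°, 4795 m): east 4795 sin 62° = 4233.73, north 4795 cos 62° = 2251.12
Summing: 6451.05 m east, -1919.05 m north → (6451, -1919).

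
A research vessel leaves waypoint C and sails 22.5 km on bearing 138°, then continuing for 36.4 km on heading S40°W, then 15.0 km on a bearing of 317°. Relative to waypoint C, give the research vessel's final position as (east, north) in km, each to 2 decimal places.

(-18.57, -33.63)

Leg 1 (138°, 22.5 km): east 22.5 sin 138° = 15.06, north 22.5 cos 138° = -16.72
Leg 2 (S40°W, 36.4 km): east 36.4 sin 220° = -23.40, north 36.4 cos 220° = -27.88
Leg 3 (317°, 15.0 km): east 15.0 sin 317° = -10.23, north 15.0 cos 317° = 10.97
Summing: -18.57 km east, -33.63 km north → (-18.57, -33.63).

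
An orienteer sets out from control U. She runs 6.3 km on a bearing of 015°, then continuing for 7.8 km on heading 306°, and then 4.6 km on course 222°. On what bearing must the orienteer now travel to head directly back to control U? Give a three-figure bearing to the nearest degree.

Leg 1 (015°, 6.3 km): east 6.3 sin 15° = 1.63, north 6.3 cos 15° = 6.09
Leg 2 (306°, 7.8 km): east 7.8 sin 306° = -6.31, north 7.8 cos 306° = 4.58
Leg 3 (222°, 4.6 km): east 4.6 sin 222° = -3.08, north 4.6 cos 222° = -3.42
Net displacement: -7.76 east, 7.25 north. Direction back to start is (7.76, -7.25): bearing = atan2(7.76, -7.25) mod 360° = 133.07° ≈ 133°.

133°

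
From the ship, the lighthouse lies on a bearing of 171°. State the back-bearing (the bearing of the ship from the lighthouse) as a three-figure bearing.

Back-bearing = 171° + 180° = 351°.

351°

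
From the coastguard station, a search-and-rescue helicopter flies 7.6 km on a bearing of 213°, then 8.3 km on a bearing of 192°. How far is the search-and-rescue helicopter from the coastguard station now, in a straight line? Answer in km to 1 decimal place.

Leg 1 (213°, 7.6 km): east 7.6 sin 213° = -4.14, north 7.6 cos 213° = -6.37
Leg 2 (192°, 8.3 km): east 8.3 sin 192° = -1.73, north 8.3 cos 192° = -8.12
Net: -5.86 east, -14.49 north. Distance = √((-5.86)² + (-14.49)²) = 15.634 km.

15.6 km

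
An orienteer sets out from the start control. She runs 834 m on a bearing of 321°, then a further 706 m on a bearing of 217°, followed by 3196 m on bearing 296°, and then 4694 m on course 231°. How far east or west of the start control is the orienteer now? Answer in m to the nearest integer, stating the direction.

7470 m west

Leg 1 (321°, 834 m): east 834 sin 321° = -524.85, north 834 cos 321° = 648.14
Leg 2 (217°, 706 m): east 706 sin 217° = -424.88, north 706 cos 217° = -563.84
Leg 3 (296°, 3196 m): east 3196 sin 296° = -2872.55, north 3196 cos 296° = 1401.03
Leg 4 (231°, 4694 m): east 4694 sin 231° = -3647.92, north 4694 cos 231° = -2954.03
Net east component: -7470.20 m.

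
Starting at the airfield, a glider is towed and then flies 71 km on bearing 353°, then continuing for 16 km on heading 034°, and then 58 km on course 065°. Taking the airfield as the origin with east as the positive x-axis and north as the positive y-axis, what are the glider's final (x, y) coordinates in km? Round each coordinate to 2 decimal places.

(52.86, 108.25)

Leg 1 (353°, 71 km): east 71 sin 353° = -8.65, north 71 cos 353° = 70.47
Leg 2 (034°, 16 km): east 16 sin 34° = 8.95, north 16 cos 34° = 13.26
Leg 3 (065°, 58 km): east 58 sin 65° = 52.57, north 58 cos 65° = 24.51
Summing: 52.86 km east, 108.25 km north → (52.86, 108.25).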